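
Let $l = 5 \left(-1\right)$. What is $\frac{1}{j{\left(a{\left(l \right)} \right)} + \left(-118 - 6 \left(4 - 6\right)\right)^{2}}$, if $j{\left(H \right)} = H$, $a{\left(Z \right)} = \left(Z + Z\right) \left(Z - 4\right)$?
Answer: $\frac{1}{11326} \approx 8.8292 \cdot 10^{-5}$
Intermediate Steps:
$l = -5$
$a{\left(Z \right)} = 2 Z \left(-4 + Z\right)$
$\frac{1}{j{\left(a{\left(l \right)} \right)} + \left(-118 - 6 \left(4 - 6\right)\right)^{2}} = \frac{1}{2 \left(-5\right) \left(-4 - 5\right) + \left(-118 - 6 \left(4 - 6\right)\right)^{2}} = \frac{1}{2 \left(-5\right) \left(-9\right) + \left(-118 - -12\right)^{2}} = \frac{1}{90 + \left(-118 + 12\right)^{2}} = \frac{1}{90 + \left(-106\right)^{2}} = \frac{1}{90 + 11236} = \frac{1}{11326}$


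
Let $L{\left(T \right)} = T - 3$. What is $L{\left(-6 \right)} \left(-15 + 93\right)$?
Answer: $-702$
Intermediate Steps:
$L{\left(T \right)} = -3 + T$
$L{\left(-6 \right)} \left(-15 + 93\right) = \left(-3 - 6\right) \left(-15 + 93\right) = \left(-9\right) 78 = -702$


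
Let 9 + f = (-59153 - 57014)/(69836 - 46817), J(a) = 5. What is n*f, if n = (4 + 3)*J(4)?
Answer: -11316830/23019 ≈ -491.63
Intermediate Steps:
f = -323338/23019 (f = -9 + (-59153 - 57014)/(69836 - 46817) = -9 - 116167/23019 = -323338/23019 ≈ -14.047)
n = 35 (n = (4 + 3)*5 = 7*5 = 35)
n*f = 35*(-323338/23019) = -11316830/23019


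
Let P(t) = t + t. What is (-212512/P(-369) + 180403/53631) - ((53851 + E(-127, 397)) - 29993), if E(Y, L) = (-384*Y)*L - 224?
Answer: -42623440289603/2198871 ≈ -1.9384e+7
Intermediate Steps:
E(Y, L) = -224 - 384*L*Y (E(Y, L) = -384*L*Y - 224 = -224 - 384*L*Y)
P(t) = 2*t
(-212512/P(-369) + 180403/53631) - ((53851 + E(-127, 397)) - 29993) = (-212512/(2*(-369)) + 180403/53631) - ((53851 + (-224 - 384*397*(-127))) - 29993) = (-212512/(-738) + 180403*(1/53631)) - ((53851 + (-224 + 19360896)) - 29993) = (-212512*(-1/738) + 180403/53631) - ((53851 + 19360672) - 29993) = (106256/369 + 180403/53631) - (19414523 - 29993) = 640576027/2198871 - 1*19384530 = 640576027/2198871 - 19384530 = -42623440289603/2198871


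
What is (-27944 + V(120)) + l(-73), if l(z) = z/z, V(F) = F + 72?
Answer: -27751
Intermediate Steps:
V(F) = 72 + F
l(z) = 1
(-27944 + V(120)) + l(-73) = (-27944 + (72 + 120)) + 1 = (-27944 + 192) + 1 = -27752 + 1 = -27751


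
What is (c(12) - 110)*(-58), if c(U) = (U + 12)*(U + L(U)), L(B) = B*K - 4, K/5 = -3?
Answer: 245804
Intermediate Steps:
K = -15 (K = 5*(-3) = -15)
L(B) = -4 - 15*B (L(B) = B*(-15) - 4 = -15*B - 4 = -4 - 15*B)
c(U) = (-4 - 14*U)*(12 + U) (c(U) = (U + 12)*(U + (-4 - 15*U)) = (12 + U)*(-4 - 14*U) = (-4 - 14*U)*(12 + U))
(c(12) - 110)*(-58) = ((-48 - 172*12 - 14*12**2) - 110)*(-58) = ((-48 - 2064 - 14*144) - 110)*(-58) = ((-48 - 2064 - 2016) - 110)*(-58) = (-4128 - 110)*(-58) = -4238*(-58) = 245804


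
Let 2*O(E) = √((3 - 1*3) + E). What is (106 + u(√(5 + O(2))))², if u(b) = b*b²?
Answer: (424 + √2*(10 + √2)^(3/2))²/16 ≈ 14312.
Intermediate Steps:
O(E) = √E/2 (O(E) = √((3 - 1*3) + E)/2 = √((3 - 3) + E)/2 = √(0 + E)/2 = √E/2)
u(b) = b³
(106 + u(√(5 + O(2))))² = (106 + (√(5 + √2/2))³)² = (106 + (5 + √2/2)^(3/2))²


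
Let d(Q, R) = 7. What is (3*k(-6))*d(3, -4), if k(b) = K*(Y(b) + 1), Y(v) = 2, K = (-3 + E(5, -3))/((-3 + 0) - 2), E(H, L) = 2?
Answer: 63/5 ≈ 12.600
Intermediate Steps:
K = 1/5 (K = (-3 + 2)/((-3 + 0) - 2) = -1/(-3 - 2) = -1/(-5) = -1*(-1/5) = 1/5 ≈ 0.20000)
k(b) = 3/5 (k(b) = (2 + 1)/5 = (1/5)*3 = 3/5)
(3*k(-6))*d(3, -4) = (3*(3/5))*7 = (9/5)*7 = 63/5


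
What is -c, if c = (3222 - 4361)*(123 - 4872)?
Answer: -5409111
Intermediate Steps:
c = 5409111 (c = -1139*(-4749) = 5409111)
-c = -1*5409111 = -5409111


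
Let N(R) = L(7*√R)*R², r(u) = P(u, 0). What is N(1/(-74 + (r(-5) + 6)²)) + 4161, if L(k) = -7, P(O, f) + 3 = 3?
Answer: 6008477/1444 ≈ 4161.0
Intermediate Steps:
P(O, f) = 0 (P(O, f) = -3 + 3 = 0)
r(u) = 0
N(R) = -7*R²
N(1/(-74 + (r(-5) + 6)²)) + 4161 = -7/(-74 + (0 + 6)²)² + 4161 = -7/(-74 + 6²)² + 4161 = -7/(-74 + 36)² + 4161 = -7*(1/(-38))² + 4161 = -7*(-1/38)² + 4161 = -7*1/1444 + 4161 = -7/1444 + 4161 = 6008477/1444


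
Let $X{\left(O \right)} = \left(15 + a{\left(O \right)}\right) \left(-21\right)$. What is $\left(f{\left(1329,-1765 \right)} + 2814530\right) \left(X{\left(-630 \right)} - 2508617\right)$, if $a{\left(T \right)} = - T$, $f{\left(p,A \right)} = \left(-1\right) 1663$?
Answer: $-7094506258454$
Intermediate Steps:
$f{\left(p,A \right)} = -1663$
$X{\left(O \right)} = -315 + 21 O$ ($X{\left(O \right)} = \left(15 - O\right) \left(-21\right) = -315 + 21 O$)
$\left(f{\left(1329,-1765 \right)} + 2814530\right) \left(X{\left(-630 \right)} - 2508617\right) = \left(-1663 + 2814530\right) \left(\left(-315 + 21 \left(-630\right)\right) - 2508617\right) = 2812867 \left(\left(-315 - 13230\right) - 2508617\right) = 2812867 \left(-13545 - 2508617\right) = 2812867 \left(-2522162\right) = -7094506258454$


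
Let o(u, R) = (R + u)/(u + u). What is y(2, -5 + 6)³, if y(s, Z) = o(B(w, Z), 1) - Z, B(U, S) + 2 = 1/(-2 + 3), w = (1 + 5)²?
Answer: -1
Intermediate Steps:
w = 36 (w = 6² = 36)
B(U, S) = -1 (B(U, S) = -2 + 1/(-2 + 3) = -2 + 1/1 = -2 + 1 = -1)
o(u, R) = (R + u)/(2*u) (o(u, R) = (R + u)/((2*u)) = (R + u)*(1/(2*u)) = (R + u)/(2*u))
y(s, Z) = -Z (y(s, Z) = (½)*(1 - 1)/(-1) - Z = (½)*(-1)*0 - Z = 0 - Z = -Z)
y(2, -5 + 6)³ = (-(-5 + 6))³ = (-1*1)³ = (-1)³ = -1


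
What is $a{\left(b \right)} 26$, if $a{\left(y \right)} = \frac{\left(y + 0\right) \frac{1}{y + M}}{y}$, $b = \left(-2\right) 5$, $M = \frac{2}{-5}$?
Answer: $- \frac{5}{2} \approx -2.5$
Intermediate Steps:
$M = - \frac{2}{5}$ ($M = 2 \left(- \frac{1}{5}\right) = - \frac{2}{5} \approx -0.4$)
$b = -10$
$a{\left(y \right)} = \frac{1}{- \frac{2}{5} + y}$ ($a{\left(y \right)} = \frac{\left(y + 0\right) \frac{1}{y - \frac{2}{5}}}{y} = \frac{y \frac{1}{- \frac{2}{5} + y}}{y} = \frac{1}{- \frac{2}{5} + y}$)
$a{\left(b \right)} 26 = \frac{5}{-2 + 5 \left(-10\right)} 26 = \frac{5}{-2 - 50} \cdot 26 = \frac{5}{-52} \cdot 26 = 5 \left(- \frac{1}{52}\right) 26 = \left(- \frac{5}{52}\right) 26 = - \frac{5}{2}$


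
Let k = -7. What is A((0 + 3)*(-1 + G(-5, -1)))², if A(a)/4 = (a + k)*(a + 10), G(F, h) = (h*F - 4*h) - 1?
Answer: 3013696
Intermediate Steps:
G(F, h) = -1 - 4*h + F*h (G(F, h) = (F*h - 4*h) - 1 = (-4*h + F*h) - 1 = -1 - 4*h + F*h)
A(a) = 4*(-7 + a)*(10 + a) (A(a) = 4*((a - 7)*(a + 10)) = 4*((-7 + a)*(10 + a)) = 4*(-7 + a)*(10 + a))
A((0 + 3)*(-1 + G(-5, -1)))² = (-280 + 4*((0 + 3)*(-1 + (-1 - 4*(-1) - 5*(-1))))² + 12*((0 + 3)*(-1 + (-1 - 4*(-1) - 5*(-1)))))² = (-280 + 4*(3*(-1 + (-1 + 4 + 5)))² + 12*(3*(-1 + (-1 + 4 + 5))))² = (-280 + 4*(3*(-1 + 8))² + 12*(3*(-1 + 8)))² = (-280 + 4*(3*7)² + 12*(3*7))² = (-280 + 4*21² + 12*21)² = (-280 + 4*441 + 252)² = (-280 + 1764 + 252)² = 1736² = 3013696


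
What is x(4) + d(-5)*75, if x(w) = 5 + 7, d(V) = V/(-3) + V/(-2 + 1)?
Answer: 512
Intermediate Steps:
d(V) = -4*V/3 (d(V) = V*(-⅓) + V/(-1) = -V/3 + V*(-1) = -V/3 - V = -4*V/3)
x(w) = 12
x(4) + d(-5)*75 = 12 - 4/3*(-5)*75 = 12 + (20/3)*75 = 12 + 500 = 512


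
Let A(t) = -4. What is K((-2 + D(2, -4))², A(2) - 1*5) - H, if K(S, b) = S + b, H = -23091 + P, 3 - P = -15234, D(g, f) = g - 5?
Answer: 7870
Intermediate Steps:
D(g, f) = -5 + g
P = 15237 (P = 3 - 1*(-15234) = 3 + 15234 = 15237)
H = -7854 (H = -23091 + 15237 = -7854)
K((-2 + D(2, -4))², A(2) - 1*5) - H = ((-2 + (-5 + 2))² + (-4 - 1*5)) - 1*(-7854) = ((-2 - 3)² + (-4 - 5)) + 7854 = ((-5)² - 9) + 7854 = (25 - 9) + 7854 = 16 + 7854 = 7870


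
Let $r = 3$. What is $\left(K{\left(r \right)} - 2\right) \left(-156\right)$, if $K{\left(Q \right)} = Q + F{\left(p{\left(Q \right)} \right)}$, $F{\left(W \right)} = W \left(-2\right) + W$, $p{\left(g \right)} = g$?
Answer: $312$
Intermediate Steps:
$F{\left(W \right)} = - W$ ($F{\left(W \right)} = - 2 W + W = - W$)
$K{\left(Q \right)} = 0$ ($K{\left(Q \right)} = Q - Q = 0$)
$\left(K{\left(r \right)} - 2\right) \left(-156\right) = \left(0 - 2\right) \left(-156\right) = \left(-2\right) \left(-156\right) = 312$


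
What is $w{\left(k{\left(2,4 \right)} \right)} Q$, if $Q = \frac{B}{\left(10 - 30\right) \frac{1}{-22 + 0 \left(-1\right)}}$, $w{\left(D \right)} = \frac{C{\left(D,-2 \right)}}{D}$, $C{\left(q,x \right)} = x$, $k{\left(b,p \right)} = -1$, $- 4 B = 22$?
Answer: $- \frac{121}{10} \approx -12.1$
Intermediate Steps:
$B = - \frac{11}{2}$ ($B = \left(- \frac{1}{4}\right) 22 = - \frac{11}{2} \approx -5.5$)
$w{\left(D \right)} = - \frac{2}{D}$
$Q = - \frac{121}{20}$ ($Q = - \frac{11}{2 \frac{10 - 30}{-22 + 0 \left(-1\right)}} = - \frac{11}{2 \left(- \frac{20}{-22 + 0}\right)} = - \frac{11}{2 \left(- \frac{20}{-22}\right)} = - \frac{11}{2 \left(\left(-20\right) \left(- \frac{1}{22}\right)\right)} = - \frac{11}{2 \cdot \frac{10}{11}} = \left(- \frac{11}{2}\right) \frac{11}{10} = - \frac{121}{20} \approx -6.05$)
$w{\left(k{\left(2,4 \right)} \right)} Q = - \frac{2}{-1} \left(- \frac{121}{20}\right) = \left(-2\right) \left(-1\right) \left(- \frac{121}{20}\right) = 2 \left(- \frac{121}{20}\right) = - \frac{121}{10}$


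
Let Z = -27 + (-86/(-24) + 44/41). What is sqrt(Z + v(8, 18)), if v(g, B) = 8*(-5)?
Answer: I*sqrt(3772779)/246 ≈ 7.8958*I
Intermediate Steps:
v(g, B) = -40
Z = -10993/492 (Z = -27 + (-86*(-1/24) + 44*(1/41)) = -27 + (43/12 + 44/41) = -27 + 2291/492 = -10993/492 ≈ -22.344)
sqrt(Z + v(8, 18)) = sqrt(-10993/492 - 40) = sqrt(-30673/492) = I*sqrt(3772779)/246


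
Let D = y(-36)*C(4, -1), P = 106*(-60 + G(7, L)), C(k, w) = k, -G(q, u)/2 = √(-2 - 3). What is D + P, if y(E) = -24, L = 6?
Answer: -6456 - 212*I*√5 ≈ -6456.0 - 474.05*I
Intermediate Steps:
G(q, u) = -2*I*√5 (G(q, u) = -2*√(-2 - 3) = -2*I*√5)
P = -6360 - 212*I*√5 (P = 106*(-60 - 2*I*√5) = -6360 - 212*I*√5 ≈ -6360.0 - 474.05*I)
D = -96 (D = -24*4 = -96)
D + P = -96 + (-6360 - 212*I*√5) = -6456 - 212*I*√5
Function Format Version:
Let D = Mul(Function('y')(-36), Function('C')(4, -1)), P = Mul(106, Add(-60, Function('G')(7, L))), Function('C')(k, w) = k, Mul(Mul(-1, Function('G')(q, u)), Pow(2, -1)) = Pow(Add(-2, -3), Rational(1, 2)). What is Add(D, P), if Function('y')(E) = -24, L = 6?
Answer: Add(-6456, Mul(-212, I, Pow(5, Rational(1, 2)))) ≈ Add(-6456.0, Mul(-474.05, I))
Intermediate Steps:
Function('G')(q, u) = Mul(-2, I, Pow(5, Rational(1, 2))) (Function('G')(q, u) = Mul(-2, Pow(Add(-2, -3), Rational(1, 2))) = Mul(-2, Pow(-5, Rational(1, 2))) = Mul(-2, Mul(I, Pow(5, Rational(1, 2)))) = Mul(-2, I, Pow(5, Rational(1, 2))))
P = Add(-6360, Mul(-212, I, Pow(5, Rational(1, 2)))) (P = Mul(106, Add(-60, Mul(-2, I, Pow(5, Rational(1, 2))))) = Add(-6360, Mul(-212, I, Pow(5, Rational(1, 2)))) ≈ Add(-6360.0, Mul(-474.05, I)))
D = -96 (D = Mul(-24, 4) = -96)
Add(D, P) = Add(-96, Add(-6360, Mul(-212, I, Pow(5, Rational(1, 2))))) = Add(-6456, Mul(-212, I, Pow(5, Rational(1, 2))))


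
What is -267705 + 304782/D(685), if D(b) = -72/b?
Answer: -38008405/12 ≈ -3.1674e+6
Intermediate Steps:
-267705 + 304782/D(685) = -267705 + 304782/((-72/685)) = -267705 + 304782/((-72*1/685)) = -267705 + 304782/(-72/685) = -267705 + 304782*(-685/72) = -267705 - 34795945/12 = -38008405/12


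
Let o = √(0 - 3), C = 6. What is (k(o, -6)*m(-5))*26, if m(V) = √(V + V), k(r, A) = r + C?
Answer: -26*√30 + 156*I*√10 ≈ -142.41 + 493.32*I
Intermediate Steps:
o = I*√3 (o = √(-3) = I*√3 ≈ 1.732*I)
k(r, A) = 6 + r (k(r, A) = r + 6 = 6 + r)
m(V) = √2*√V (m(V) = √(2*V) = √2*√V)
(k(o, -6)*m(-5))*26 = ((6 + I*√3)*(√2*√(-5)))*26 = ((6 + I*√3)*(√2*(I*√5)))*26 = ((6 + I*√3)*(I*√10))*26 = (I*√10*(6 + I*√3))*26 = 26*I*√10*(6 + I*√3)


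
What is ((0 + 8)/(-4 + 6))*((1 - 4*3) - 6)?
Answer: -68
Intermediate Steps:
((0 + 8)/(-4 + 6))*((1 - 4*3) - 6) = (8/2)*((1 - 12) - 6) = (8*(½))*(-11 - 6) = 4*(-17) = -68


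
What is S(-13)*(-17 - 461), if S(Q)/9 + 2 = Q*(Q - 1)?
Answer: -774360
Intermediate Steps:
S(Q) = -18 + 9*Q*(-1 + Q) (S(Q) = -18 + 9*(Q*(Q - 1)) = -18 + 9*(Q*(-1 + Q)) = -18 + 9*Q*(-1 + Q))
S(-13)*(-17 - 461) = (-18 - 9*(-13) + 9*(-13)²)*(-17 - 461) = (-18 + 117 + 9*169)*(-478) = (-18 + 117 + 1521)*(-478) = 1620*(-478) = -774360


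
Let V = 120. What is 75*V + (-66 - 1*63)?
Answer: 8871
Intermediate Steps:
75*V + (-66 - 1*63) = 75*120 + (-66 - 1*63) = 9000 + (-66 - 63) = 9000 - 129 = 8871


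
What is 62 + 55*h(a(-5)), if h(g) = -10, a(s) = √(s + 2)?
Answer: -488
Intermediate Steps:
a(s) = √(2 + s)
62 + 55*h(a(-5)) = 62 + 55*(-10) = 62 - 550 = -488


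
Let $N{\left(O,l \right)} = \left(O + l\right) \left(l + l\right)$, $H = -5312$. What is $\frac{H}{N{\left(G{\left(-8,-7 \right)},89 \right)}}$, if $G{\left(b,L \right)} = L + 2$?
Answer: $- \frac{664}{1869} \approx -0.35527$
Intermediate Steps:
$G{\left(b,L \right)} = 2 + L$
$N{\left(O,l \right)} = 2 l \left(O + l\right)$ ($N{\left(O,l \right)} = \left(O + l\right) 2 l = 2 l \left(O + l\right)$)
$\frac{H}{N{\left(G{\left(-8,-7 \right)},89 \right)}} = - \frac{5312}{2 \cdot 89 \left(\left(2 - 7\right) + 89\right)} = - \frac{5312}{2 \cdot 89 \left(-5 + 89\right)} = - \frac{5312}{2 \cdot 89 \cdot 84} = - \frac{5312}{14952} = \left(-5312\right) \frac{1}{14952} = - \frac{664}{1869}$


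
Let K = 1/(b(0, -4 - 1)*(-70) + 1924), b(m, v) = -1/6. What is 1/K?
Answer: 5807/3 ≈ 1935.7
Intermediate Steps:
b(m, v) = -1/6 (b(m, v) = -1*1/6 = -1/6)
K = 3/5807 (K = 1/(-1/6*(-70) + 1924) = 1/(35/3 + 1924) = 1/(5807/3) = 3/5807 ≈ 0.00051662)
1/K = 1/(3/5807) = 5807/3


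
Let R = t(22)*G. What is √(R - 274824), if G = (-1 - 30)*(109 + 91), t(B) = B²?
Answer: 2*I*√818906 ≈ 1809.9*I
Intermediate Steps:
G = -6200 (G = -31*200 = -6200)
R = -3000800 (R = 22²*(-6200) = 484*(-6200) = -3000800)
√(R - 274824) = √(-3000800 - 274824) = √(-3275624) = 2*I*√818906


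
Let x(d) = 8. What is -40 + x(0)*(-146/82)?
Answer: -2224/41 ≈ -54.244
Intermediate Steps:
-40 + x(0)*(-146/82) = -40 + 8*(-146/82) = -40 + 8*(-146*1/82) = -40 + 8*(-73/41) = -40 - 584/41 = -2224/41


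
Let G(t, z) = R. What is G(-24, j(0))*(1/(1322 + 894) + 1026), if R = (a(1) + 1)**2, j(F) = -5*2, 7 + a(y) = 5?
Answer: 2273617/2216 ≈ 1026.0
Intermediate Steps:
a(y) = -2 (a(y) = -7 + 5 = -2)
j(F) = -10
R = 1 (R = (-2 + 1)**2 = (-1)**2 = 1)
G(t, z) = 1
G(-24, j(0))*(1/(1322 + 894) + 1026) = 1*(1/(1322 + 894) + 1026) = 1*(1/2216 + 1026) = 1*(2273617/2216) = 2273617/2216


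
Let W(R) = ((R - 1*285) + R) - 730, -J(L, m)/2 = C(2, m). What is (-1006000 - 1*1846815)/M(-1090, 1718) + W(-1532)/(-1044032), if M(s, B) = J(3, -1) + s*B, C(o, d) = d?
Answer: 135730389041/88866959808 ≈ 1.5273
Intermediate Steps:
J(L, m) = -2*m
M(s, B) = 2 + B*s (M(s, B) = -2*(-1) + s*B = 2 + B*s)
W(R) = -1015 + 2*R (W(R) = ((R - 285) + R) - 730 = ((-285 + R) + R) - 730 = (-285 + 2*R) - 730 = -1015 + 2*R)
(-1006000 - 1*1846815)/M(-1090, 1718) + W(-1532)/(-1044032) = (-1006000 - 1*1846815)/(2 + 1718*(-1090)) + (-1015 + 2*(-1532))/(-1044032) = (-1006000 - 1846815)/(2 - 1872620) + (-1015 - 3064)*(-1/1044032) = -2852815/(-1872618) - 4079*(-1/1044032) = -2852815*(-1/1872618) + 4079/1044032 = 2852815/1872618 + 4079/1044032 = 135730389041/88866959808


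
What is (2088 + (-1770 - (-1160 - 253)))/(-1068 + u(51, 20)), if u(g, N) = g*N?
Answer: -577/16 ≈ -36.063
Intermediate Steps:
u(g, N) = N*g
(2088 + (-1770 - (-1160 - 253)))/(-1068 + u(51, 20)) = (2088 + (-1770 - (-1160 - 253)))/(-1068 + 20*51) = (2088 + (-1770 - 1*(-1413)))/(-1068 + 1020) = (2088 + (-1770 + 1413))/(-48) = (2088 - 357)*(-1/48) = 1731*(-1/48) = -577/16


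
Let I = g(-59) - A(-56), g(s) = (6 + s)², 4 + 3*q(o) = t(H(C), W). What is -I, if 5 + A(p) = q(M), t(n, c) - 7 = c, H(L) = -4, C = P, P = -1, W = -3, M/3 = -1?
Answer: -2814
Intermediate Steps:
M = -3 (M = 3*(-1) = -3)
C = -1
t(n, c) = 7 + c
q(o) = 0 (q(o) = -4/3 + (7 - 3)/3 = -4/3 + (⅓)*4 = -4/3 + 4/3 = 0)
A(p) = -5 (A(p) = -5 + 0 = -5)
I = 2814 (I = (6 - 59)² - 1*(-5) = (-53)² + 5 = 2809 + 5 = 2814)
-I = -1*2814 = -2814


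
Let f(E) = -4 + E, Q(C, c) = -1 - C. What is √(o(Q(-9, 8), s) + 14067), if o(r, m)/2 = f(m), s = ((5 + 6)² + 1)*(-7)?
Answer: √12351 ≈ 111.14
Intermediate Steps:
s = -854 (s = (11² + 1)*(-7) = (121 + 1)*(-7) = 122*(-7) = -854)
o(r, m) = -8 + 2*m (o(r, m) = 2*(-4 + m) = -8 + 2*m)
√(o(Q(-9, 8), s) + 14067) = √((-8 + 2*(-854)) + 14067) = √((-8 - 1708) + 14067) = √(-1716 + 14067) = √12351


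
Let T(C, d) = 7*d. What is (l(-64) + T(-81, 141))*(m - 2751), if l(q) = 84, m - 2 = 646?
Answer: -2252313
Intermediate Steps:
m = 648 (m = 2 + 646 = 648)
(l(-64) + T(-81, 141))*(m - 2751) = (84 + 7*141)*(648 - 2751) = (84 + 987)*(-2103) = 1071*(-2103) = -2252313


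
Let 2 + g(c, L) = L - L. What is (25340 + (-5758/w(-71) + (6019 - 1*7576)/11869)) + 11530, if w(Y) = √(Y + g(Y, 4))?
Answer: 437608473/11869 + 5758*I*√73/73 ≈ 36870.0 + 673.92*I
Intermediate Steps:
g(c, L) = -2 (g(c, L) = -2 + (L - L) = -2 + 0 = -2)
w(Y) = √(-2 + Y) (w(Y) = √(Y - 2) = √(-2 + Y))
(25340 + (-5758/w(-71) + (6019 - 1*7576)/11869)) + 11530 = (25340 + (-5758/√(-2 - 71) + (6019 - 1*7576)/11869)) + 11530 = (25340 + (-5758*(-I*√73/73) + (6019 - 7576)*(1/11869))) + 11530 = (25340 + (-5758*(-I*√73/73) - 1557*1/11869)) + 11530 = (25340 + (-(-5758)*I*√73/73 - 1557/11869)) + 11530 = (25340 + (5758*I*√73/73 - 1557/11869)) + 11530 = (25340 + (-1557/11869 + 5758*I*√73/73)) + 11530 = (300758903/11869 + 5758*I*√73/73) + 11530 = 437608473/11869 + 5758*I*√73/73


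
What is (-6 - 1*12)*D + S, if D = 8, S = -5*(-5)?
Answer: -119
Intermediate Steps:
S = 25
(-6 - 1*12)*D + S = (-6 - 1*12)*8 + 25 = (-6 - 12)*8 + 25 = -18*8 + 25 = -144 + 25 = -119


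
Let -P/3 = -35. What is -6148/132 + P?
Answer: 1928/33 ≈ 58.424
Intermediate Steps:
P = 105 (P = -3*(-35) = 105)
-6148/132 + P = -6148/132 + 105 = -106*29/66 + 105 = -1537/33 + 105 = 1928/33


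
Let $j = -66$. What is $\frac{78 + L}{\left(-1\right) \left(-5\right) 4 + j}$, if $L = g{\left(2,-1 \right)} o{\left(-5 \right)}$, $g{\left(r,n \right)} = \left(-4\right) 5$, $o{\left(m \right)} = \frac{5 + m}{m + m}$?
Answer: $- \frac{39}{23} \approx -1.6957$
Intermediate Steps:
$o{\left(m \right)} = \frac{5 + m}{2 m}$
$g{\left(r,n \right)} = -20$
$L = 0$ ($L = - 20 \frac{5 - 5}{2 \left(-5\right)} = - 20 \cdot \frac{1}{2} \left(- \frac{1}{5}\right) 0 = \left(-20\right) 0 = 0$)
$\frac{78 + L}{\left(-1\right) \left(-5\right) 4 + j} = \frac{78 + 0}{\left(-1\right) \left(-5\right) 4 - 66} = \frac{78}{5 \cdot 4 - 66} = \frac{78}{20 - 66} = \frac{78}{-46} = 78 \left(- \frac{1}{46}\right) = - \frac{39}{23}$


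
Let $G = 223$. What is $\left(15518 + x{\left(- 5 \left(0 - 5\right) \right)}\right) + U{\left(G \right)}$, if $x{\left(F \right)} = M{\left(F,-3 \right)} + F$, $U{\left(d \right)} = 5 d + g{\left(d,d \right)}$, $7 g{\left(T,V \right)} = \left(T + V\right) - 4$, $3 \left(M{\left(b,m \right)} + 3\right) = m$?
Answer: $\frac{117020}{7} \approx 16717.0$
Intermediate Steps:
$M{\left(b,m \right)} = -3 + \frac{m}{3}$
$g{\left(T,V \right)} = - \frac{4}{7} + \frac{T}{7} + \frac{V}{7}$ ($g{\left(T,V \right)} = \frac{\left(T + V\right) - 4}{7} = \frac{-4 + T + V}{7} = - \frac{4}{7} + \frac{T}{7} + \frac{V}{7}$)
$U{\left(d \right)} = - \frac{4}{7} + \frac{37 d}{7}$ ($U{\left(d \right)} = 5 d + \left(- \frac{4}{7} + \frac{d}{7} + \frac{d}{7}\right) = 5 d + \left(- \frac{4}{7} + \frac{2 d}{7}\right) = - \frac{4}{7} + \frac{37 d}{7}$)
$x{\left(F \right)} = -4 + F$ ($x{\left(F \right)} = \left(-3 + \frac{1}{3} \left(-3\right)\right) + F = \left(-3 - 1\right) + F = -4 + F$)
$\left(15518 + x{\left(- 5 \left(0 - 5\right) \right)}\right) + U{\left(G \right)} = \left(15518 - \left(4 + 5 \left(0 - 5\right)\right)\right) + \left(- \frac{4}{7} + \frac{37}{7} \cdot 223\right) = \left(15518 - -21\right) + \left(- \frac{4}{7} + \frac{8251}{7}\right) = \left(15518 + \left(-4 + 25\right)\right) + \frac{8247}{7} = \left(15518 + 21\right) + \frac{8247}{7} = 15539 + \frac{8247}{7} = \frac{117020}{7}$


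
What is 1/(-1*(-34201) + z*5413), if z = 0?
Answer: 1/34201 ≈ 2.9239e-5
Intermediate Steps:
1/(-1*(-34201) + z*5413) = 1/(-1*(-34201) + 0*5413) = 1/(34201 + 0) = 1/34201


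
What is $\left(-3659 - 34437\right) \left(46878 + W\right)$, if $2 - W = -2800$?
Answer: $-1892609280$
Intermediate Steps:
$W = 2802$ ($W = 2 - -2800 = 2 + 2800 = 2802$)
$\left(-3659 - 34437\right) \left(46878 + W\right) = \left(-3659 - 34437\right) \left(46878 + 2802\right) = \left(-38096\right) 49680 = -1892609280$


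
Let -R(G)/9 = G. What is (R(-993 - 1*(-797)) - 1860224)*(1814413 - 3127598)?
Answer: 2440501795100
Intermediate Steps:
R(G) = -9*G
(R(-993 - 1*(-797)) - 1860224)*(1814413 - 3127598) = (-9*(-993 - 1*(-797)) - 1860224)*(1814413 - 3127598) = (-9*(-993 + 797) - 1860224)*(-1313185) = (-9*(-196) - 1860224)*(-1313185) = (1764 - 1860224)*(-1313185) = -1858460*(-1313185) = 2440501795100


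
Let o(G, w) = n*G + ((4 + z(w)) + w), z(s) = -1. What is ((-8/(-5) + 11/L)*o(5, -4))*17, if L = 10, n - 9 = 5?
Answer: 31671/10 ≈ 3167.1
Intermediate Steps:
n = 14 (n = 9 + 5 = 14)
o(G, w) = 3 + w + 14*G (o(G, w) = 14*G + ((4 - 1) + w) = 14*G + (3 + w) = 3 + w + 14*G)
((-8/(-5) + 11/L)*o(5, -4))*17 = ((-8/(-5) + 11/10)*(3 - 4 + 14*5))*17 = ((-8*(-1/5) + 11*(1/10))*(3 - 4 + 70))*17 = ((8/5 + 11/10)*69)*17 = ((27/10)*69)*17 = (1863/10)*17 = 31671/10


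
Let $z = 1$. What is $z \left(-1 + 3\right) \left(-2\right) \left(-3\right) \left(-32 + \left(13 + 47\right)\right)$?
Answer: $336$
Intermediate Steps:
$z \left(-1 + 3\right) \left(-2\right) \left(-3\right) \left(-32 + \left(13 + 47\right)\right) = 1 \left(-1 + 3\right) \left(-2\right) \left(-3\right) \left(-32 + \left(13 + 47\right)\right) = 1 \cdot 2 \left(-2\right) \left(-3\right) \left(-32 + 60\right) = 2 \left(-2\right) \left(-3\right) 28 = \left(-4\right) \left(-3\right) 28 = 12 \cdot 28 = 336$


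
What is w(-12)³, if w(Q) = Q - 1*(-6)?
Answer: -216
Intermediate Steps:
w(Q) = 6 + Q (w(Q) = Q + 6 = 6 + Q)
w(-12)³ = (6 - 12)³ = (-6)³ = -216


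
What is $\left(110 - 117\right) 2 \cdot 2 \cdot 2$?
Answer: $-56$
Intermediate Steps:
$\left(110 - 117\right) 2 \cdot 2 \cdot 2 = - 7 \cdot 4 \cdot 2 = \left(-7\right) 8 = -56$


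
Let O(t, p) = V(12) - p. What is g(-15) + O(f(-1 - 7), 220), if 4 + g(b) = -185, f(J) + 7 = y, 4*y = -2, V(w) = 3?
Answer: -406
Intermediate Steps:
y = -½ (y = (¼)*(-2) = -½ ≈ -0.50000)
f(J) = -15/2 (f(J) = -7 - ½ = -15/2)
O(t, p) = 3 - p
g(b) = -189 (g(b) = -4 - 185 = -189)
g(-15) + O(f(-1 - 7), 220) = -189 + (3 - 1*220) = -189 + (3 - 220) = -189 - 217 = -406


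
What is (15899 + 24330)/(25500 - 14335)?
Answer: 5747/1595 ≈ 3.6031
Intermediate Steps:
(15899 + 24330)/(25500 - 14335) = 40229/11165 = 40229*(1/11165) = 5747/1595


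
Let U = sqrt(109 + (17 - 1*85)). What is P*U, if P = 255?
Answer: 255*sqrt(41) ≈ 1632.8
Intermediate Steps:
U = sqrt(41) (U = sqrt(109 + (17 - 85)) = sqrt(109 - 68) = sqrt(41) ≈ 6.4031)
P*U = 255*sqrt(41)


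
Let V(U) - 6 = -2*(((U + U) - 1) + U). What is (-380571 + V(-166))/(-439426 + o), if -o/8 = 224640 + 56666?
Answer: 379567/2689874 ≈ 0.14111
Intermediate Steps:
o = -2250448 (o = -8*(224640 + 56666) = -8*281306 = -2250448)
V(U) = 8 - 6*U (V(U) = 6 - 2*(((U + U) - 1) + U) = 6 - 2*((2*U - 1) + U) = 6 - 2*((-1 + 2*U) + U) = 6 - 2*(-1 + 3*U) = 6 + (2 - 6*U) = 8 - 6*U)
(-380571 + V(-166))/(-439426 + o) = (-380571 + (8 - 6*(-166)))/(-439426 - 2250448) = (-380571 + (8 + 996))/(-2689874) = (-380571 + 1004)*(-1/2689874) = -379567*(-1/2689874) = 379567/2689874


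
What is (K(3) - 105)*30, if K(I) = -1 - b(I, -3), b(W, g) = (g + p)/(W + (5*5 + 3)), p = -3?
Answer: -98400/31 ≈ -3174.2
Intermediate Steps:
b(W, g) = (-3 + g)/(28 + W) (b(W, g) = (g - 3)/(W + (5*5 + 3)) = (-3 + g)/(W + (25 + 3)) = (-3 + g)/(W + 28) = (-3 + g)/(28 + W))
K(I) = -1 + 6/(28 + I) (K(I) = -1 - (-3 - 3)/(28 + I) = -1 - (-6)/(28 + I) = -1 + 6/(28 + I))
(K(3) - 105)*30 = ((-22 - 1*3)/(28 + 3) - 105)*30 = ((-22 - 3)/31 - 105)*30 = ((1/31)*(-25) - 105)*30 = (-25/31 - 105)*30 = -3280/31*30 = -98400/31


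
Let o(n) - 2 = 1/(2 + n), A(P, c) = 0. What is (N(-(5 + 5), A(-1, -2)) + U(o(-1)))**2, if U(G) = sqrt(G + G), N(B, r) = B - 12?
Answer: (22 - sqrt(6))**2 ≈ 382.22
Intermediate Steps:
N(B, r) = -12 + B
o(n) = 2 + 1/(2 + n)
U(G) = sqrt(2)*sqrt(G) (U(G) = sqrt(2*G) = sqrt(2)*sqrt(G))
(N(-(5 + 5), A(-1, -2)) + U(o(-1)))**2 = ((-12 - (5 + 5)) + sqrt(2)*sqrt((5 + 2*(-1))/(2 - 1)))**2 = ((-12 - 1*10) + sqrt(2)*sqrt((5 - 2)/1))**2 = ((-12 - 10) + sqrt(2)*sqrt(1*3))**2 = (-22 + sqrt(2)*sqrt(3))**2 = (-22 + sqrt(6))**2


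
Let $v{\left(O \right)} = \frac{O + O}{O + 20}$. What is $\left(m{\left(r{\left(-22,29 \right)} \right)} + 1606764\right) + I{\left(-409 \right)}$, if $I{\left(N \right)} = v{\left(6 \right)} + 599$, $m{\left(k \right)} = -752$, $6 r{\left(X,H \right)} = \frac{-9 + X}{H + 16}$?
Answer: $\frac{20885949}{13} \approx 1.6066 \cdot 10^{6}$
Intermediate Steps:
$v{\left(O \right)} = \frac{2 O}{20 + O}$
$r{\left(X,H \right)} = \frac{-9 + X}{6 \left(16 + H\right)}$ ($r{\left(X,H \right)} = \frac{\left(-9 + X\right) \frac{1}{H + 16}}{6} = \frac{\left(-9 + X\right) \frac{1}{16 + H}}{6} = \frac{\frac{1}{16 + H} \left(-9 + X\right)}{6} = \frac{-9 + X}{6 \left(16 + H\right)}$)
$I{\left(N \right)} = \frac{7793}{13}$ ($I{\left(N \right)} = 2 \cdot 6 \frac{1}{20 + 6} + 599 = 2 \cdot 6 \cdot \frac{1}{26} + 599 = \frac{6}{13} + 599 = \frac{7793}{13}$)
$\left(m{\left(r{\left(-22,29 \right)} \right)} + 1606764\right) + I{\left(-409 \right)} = \left(-752 + 1606764\right) + \frac{7793}{13} = 1606012 + \frac{7793}{13} = \frac{20885949}{13}$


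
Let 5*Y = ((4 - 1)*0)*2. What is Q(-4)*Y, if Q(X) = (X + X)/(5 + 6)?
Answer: 0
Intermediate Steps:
Q(X) = 2*X/11 (Q(X) = (2*X)/11 = (2*X)*(1/11) = 2*X/11)
Y = 0 (Y = (((4 - 1)*0)*2)/5 = ((3*0)*2)/5 = (0*2)/5 = (⅕)*0 = 0)
Q(-4)*Y = ((2/11)*(-4))*0 = -8/11*0 = 0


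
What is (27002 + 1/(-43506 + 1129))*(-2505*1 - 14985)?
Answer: -20013173039970/42377 ≈ -4.7226e+8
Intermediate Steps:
(27002 + 1/(-43506 + 1129))*(-2505*1 - 14985) = (27002 + 1/(-42377))*(-2505 - 14985) = (27002 - 1/42377)*(-17490) = (1144263753/42377)*(-17490) = -20013173039970/42377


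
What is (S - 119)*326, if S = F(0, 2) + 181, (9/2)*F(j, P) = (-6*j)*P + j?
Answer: 20212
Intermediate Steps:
F(j, P) = 2*j/9 - 4*P*j/3 (F(j, P) = 2*((-6*j)*P + j)/9 = 2*(-6*P*j + j)/9 = 2*(j - 6*P*j)/9 = 2*j/9 - 4*P*j/3)
S = 181 (S = (2/9)*0*(1 - 6*2) + 181 = (2/9)*0*(1 - 12) + 181 = (2/9)*0*(-11) + 181 = 0 + 181 = 181)
(S - 119)*326 = (181 - 119)*326 = 62*326 = 20212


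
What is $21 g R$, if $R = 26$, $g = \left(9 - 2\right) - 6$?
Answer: $546$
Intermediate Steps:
$g = 1$ ($g = 7 - 6 = 1$)
$21 g R = 21 \cdot 1 \cdot 26 = 21 \cdot 26 = 546$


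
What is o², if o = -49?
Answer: 2401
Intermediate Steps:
o² = (-49)² = 2401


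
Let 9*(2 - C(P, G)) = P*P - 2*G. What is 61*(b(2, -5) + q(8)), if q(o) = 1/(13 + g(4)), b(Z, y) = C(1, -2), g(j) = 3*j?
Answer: 20374/225 ≈ 90.551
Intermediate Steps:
C(P, G) = 2 - P**2/9 + 2*G/9 (C(P, G) = 2 - (P*P - 2*G)/9 = 2 - (P**2 - 2*G)/9 = 2 + (-P**2/9 + 2*G/9) = 2 - P**2/9 + 2*G/9)
b(Z, y) = 13/9 (b(Z, y) = 2 - 1/9*1**2 + (2/9)*(-2) = 2 - 1/9*1 - 4/9 = 2 - 1/9 - 4/9 = 13/9)
q(o) = 1/25 (q(o) = 1/(13 + 3*4) = 1/(13 + 12) = 1/25)
61*(b(2, -5) + q(8)) = 61*(13/9 + 1/25) = 61*(334/225) = 20374/225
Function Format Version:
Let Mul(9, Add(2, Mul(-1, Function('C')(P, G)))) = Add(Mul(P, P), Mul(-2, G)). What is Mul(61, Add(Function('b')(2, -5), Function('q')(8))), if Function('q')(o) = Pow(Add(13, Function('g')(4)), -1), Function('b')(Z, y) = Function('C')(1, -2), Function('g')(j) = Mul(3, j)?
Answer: Rational(20374, 225) ≈ 90.551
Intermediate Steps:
Function('C')(P, G) = Add(2, Mul(Rational(-1, 9), Pow(P, 2)), Mul(Rational(2, 9), G)) (Function('C')(P, G) = Add(2, Mul(Rational(-1, 9), Add(Mul(P, P), Mul(-2, G)))) = Add(2, Mul(Rational(-1, 9), Add(Pow(P, 2), Mul(-2, G)))) = Add(2, Add(Mul(Rational(-1, 9), Pow(P, 2)), Mul(Rational(2, 9), G))) = Add(2, Mul(Rational(-1, 9), Pow(P, 2)), Mul(Rational(2, 9), G)))
Function('b')(Z, y) = Rational(13, 9) (Function('b')(Z, y) = Add(2, Mul(Rational(-1, 9), Pow(1, 2)), Mul(Rational(2, 9), -2)) = Add(2, Mul(Rational(-1, 9), 1), Rational(-4, 9)) = Add(2, Rational(-1, 9), Rational(-4, 9)) = Rational(13, 9))
Function('q')(o) = Rational(1, 25) (Function('q')(o) = Pow(Add(13, Mul(3, 4)), -1) = Pow(Add(13, 12), -1) = Pow(25, -1) = Rational(1, 25))
Mul(61, Add(Function('b')(2, -5), Function('q')(8))) = Mul(61, Add(Rational(13, 9), Rational(1, 25))) = Mul(61, Rational(334, 225)) = Rational(20374, 225)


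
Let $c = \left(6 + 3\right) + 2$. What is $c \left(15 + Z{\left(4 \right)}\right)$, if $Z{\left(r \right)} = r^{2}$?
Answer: $341$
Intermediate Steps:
$c = 11$ ($c = 9 + 2 = 11$)
$c \left(15 + Z{\left(4 \right)}\right) = 11 \left(15 + 4^{2}\right) = 11 \left(15 + 16\right) = 11 \cdot 31 = 341$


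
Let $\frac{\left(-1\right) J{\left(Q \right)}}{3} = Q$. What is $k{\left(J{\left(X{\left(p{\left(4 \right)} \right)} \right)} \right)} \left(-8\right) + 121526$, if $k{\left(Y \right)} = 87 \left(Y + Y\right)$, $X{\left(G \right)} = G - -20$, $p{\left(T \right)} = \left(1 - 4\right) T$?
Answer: $154934$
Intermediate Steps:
$p{\left(T \right)} = - 3 T$
$X{\left(G \right)} = 20 + G$ ($X{\left(G \right)} = G + 20 = 20 + G$)
$J{\left(Q \right)} = - 3 Q$
$k{\left(Y \right)} = 174 Y$ ($k{\left(Y \right)} = 87 \cdot 2 Y = 174 Y$)
$k{\left(J{\left(X{\left(p{\left(4 \right)} \right)} \right)} \right)} \left(-8\right) + 121526 = 174 \left(- 3 \left(20 - 12\right)\right) \left(-8\right) + 121526 = 174 \left(\left(-3\right) 8\right) \left(-8\right) + 121526 = 174 \left(-24\right) \left(-8\right) + 121526 = \left(-4176\right) \left(-8\right) + 121526 = 33408 + 121526 = 154934$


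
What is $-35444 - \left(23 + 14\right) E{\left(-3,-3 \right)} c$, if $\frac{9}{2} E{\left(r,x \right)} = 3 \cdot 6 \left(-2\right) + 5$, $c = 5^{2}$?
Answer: $- \frac{261646}{9} \approx -29072.0$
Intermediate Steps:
$c = 25$
$E{\left(r,x \right)} = - \frac{62}{9}$ ($E{\left(r,x \right)} = \frac{2 \left(3 \cdot 6 \left(-2\right) + 5\right)}{9} = \frac{2 \left(3 \left(-12\right) + 5\right)}{9} = \frac{2 \left(-36 + 5\right)}{9} = \frac{2}{9} \left(-31\right) = - \frac{62}{9}$)
$-35444 - \left(23 + 14\right) E{\left(-3,-3 \right)} c = -35444 - \left(23 + 14\right) \left(- \frac{62}{9}\right) 25 = -35444 - 37 \left(- \frac{62}{9}\right) 25 = -35444 - \left(- \frac{2294}{9}\right) 25 = -35444 - - \frac{57350}{9} = -35444 + \frac{57350}{9} = - \frac{261646}{9}$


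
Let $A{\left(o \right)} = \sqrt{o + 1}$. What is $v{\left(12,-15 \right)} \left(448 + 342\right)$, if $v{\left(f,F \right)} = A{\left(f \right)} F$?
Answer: $- 11850 \sqrt{13} \approx -42726.0$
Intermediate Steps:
$A{\left(o \right)} = \sqrt{1 + o}$
$v{\left(f,F \right)} = F \sqrt{1 + f}$ ($v{\left(f,F \right)} = \sqrt{1 + f} F = F \sqrt{1 + f}$)
$v{\left(12,-15 \right)} \left(448 + 342\right) = - 15 \sqrt{1 + 12} \left(448 + 342\right) = - 15 \sqrt{13} \cdot 790 = - 11850 \sqrt{13}$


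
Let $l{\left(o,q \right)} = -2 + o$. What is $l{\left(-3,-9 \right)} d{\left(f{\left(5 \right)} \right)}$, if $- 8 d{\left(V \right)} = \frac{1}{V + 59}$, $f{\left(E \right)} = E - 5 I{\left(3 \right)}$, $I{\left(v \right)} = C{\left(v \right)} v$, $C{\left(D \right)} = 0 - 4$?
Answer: $\frac{5}{992} \approx 0.0050403$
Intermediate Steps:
$C{\left(D \right)} = -4$
$I{\left(v \right)} = - 4 v$
$f{\left(E \right)} = 60 + E$ ($f{\left(E \right)} = E - 5 \left(\left(-4\right) 3\right) = E - -60 = E + 60 = 60 + E$)
$d{\left(V \right)} = - \frac{1}{8 \left(59 + V\right)}$ ($d{\left(V \right)} = - \frac{1}{8 \left(V + 59\right)} = - \frac{1}{8 \left(59 + V\right)}$)
$l{\left(-3,-9 \right)} d{\left(f{\left(5 \right)} \right)} = \left(-2 - 3\right) \left(- \frac{1}{472 + 8 \left(60 + 5\right)}\right) = - 5 \left(- \frac{1}{472 + 8 \cdot 65}\right) = - 5 \left(- \frac{1}{472 + 520}\right) = - 5 \left(- \frac{1}{992}\right) = - 5 \left(\left(-1\right) \frac{1}{992}\right) = \left(-5\right) \left(- \frac{1}{992}\right) = \frac{5}{992}$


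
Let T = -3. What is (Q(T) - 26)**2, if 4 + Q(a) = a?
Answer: 1089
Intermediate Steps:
Q(a) = -4 + a
(Q(T) - 26)**2 = ((-4 - 3) - 26)**2 = (-7 - 26)**2 = (-33)**2 = 1089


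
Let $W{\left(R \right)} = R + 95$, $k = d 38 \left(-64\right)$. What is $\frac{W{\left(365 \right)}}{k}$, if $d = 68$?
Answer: $- \frac{115}{41344} \approx -0.0027815$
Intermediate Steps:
$k = -165376$ ($k = 68 \cdot 38 \left(-64\right) = 2584 \left(-64\right) = -165376$)
$W{\left(R \right)} = 95 + R$
$\frac{W{\left(365 \right)}}{k} = \frac{95 + 365}{-165376} = 460 \left(- \frac{1}{165376}\right) = - \frac{115}{41344}$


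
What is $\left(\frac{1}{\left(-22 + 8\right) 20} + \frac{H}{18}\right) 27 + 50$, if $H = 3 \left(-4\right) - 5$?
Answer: $\frac{6833}{280} \approx 24.404$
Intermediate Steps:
$H = -17$ ($H = -12 - 5 = -17$)
$\left(\frac{1}{\left(-22 + 8\right) 20} + \frac{H}{18}\right) 27 + 50 = \left(\frac{1}{\left(-22 + 8\right) 20} - \frac{17}{18}\right) 27 + 50 = \left(\frac{1}{-14} \cdot \frac{1}{20} - \frac{17}{18}\right) 27 + 50 = \left(\left(- \frac{1}{14}\right) \frac{1}{20} - \frac{17}{18}\right) 27 + 50 = \left(- \frac{1}{280} - \frac{17}{18}\right) 27 + 50 = \left(- \frac{2389}{2520}\right) 27 + 50 = - \frac{7167}{280} + 50 = \frac{6833}{280}$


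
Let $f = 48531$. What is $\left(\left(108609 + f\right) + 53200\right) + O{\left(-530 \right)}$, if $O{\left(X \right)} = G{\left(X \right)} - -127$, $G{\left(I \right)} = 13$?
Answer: $210480$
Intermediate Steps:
$O{\left(X \right)} = 140$ ($O{\left(X \right)} = 13 - -127 = 13 + 127 = 140$)
$\left(\left(108609 + f\right) + 53200\right) + O{\left(-530 \right)} = \left(\left(108609 + 48531\right) + 53200\right) + 140 = \left(157140 + 53200\right) + 140 = 210340 + 140 = 210480$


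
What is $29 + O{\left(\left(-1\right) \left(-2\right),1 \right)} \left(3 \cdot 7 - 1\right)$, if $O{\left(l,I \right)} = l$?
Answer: $69$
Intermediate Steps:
$29 + O{\left(\left(-1\right) \left(-2\right),1 \right)} \left(3 \cdot 7 - 1\right) = 29 + \left(-1\right) \left(-2\right) \left(3 \cdot 7 - 1\right) = 29 + 2 \left(21 - 1\right) = 29 + 2 \cdot 20 = 29 + 40 = 69$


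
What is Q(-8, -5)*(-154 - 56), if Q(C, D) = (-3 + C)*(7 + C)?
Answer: -2310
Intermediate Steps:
Q(-8, -5)*(-154 - 56) = (-21 + (-8)**2 + 4*(-8))*(-154 - 56) = (-21 + 64 - 32)*(-210) = 11*(-210) = -2310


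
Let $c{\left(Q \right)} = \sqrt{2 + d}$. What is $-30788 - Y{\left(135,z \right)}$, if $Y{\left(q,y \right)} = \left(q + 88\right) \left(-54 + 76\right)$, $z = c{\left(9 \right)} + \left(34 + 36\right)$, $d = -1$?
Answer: $-35694$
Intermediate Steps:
$c{\left(Q \right)} = 1$ ($c{\left(Q \right)} = \sqrt{2 - 1} = \sqrt{1} = 1$)
$z = 71$ ($z = 1 + \left(34 + 36\right) = 1 + 70 = 71$)
$Y{\left(q,y \right)} = 1936 + 22 q$ ($Y{\left(q,y \right)} = \left(88 + q\right) 22 = 1936 + 22 q$)
$-30788 - Y{\left(135,z \right)} = -30788 - \left(1936 + 22 \cdot 135\right) = -30788 - \left(1936 + 2970\right) = -30788 - 4906 = -35694$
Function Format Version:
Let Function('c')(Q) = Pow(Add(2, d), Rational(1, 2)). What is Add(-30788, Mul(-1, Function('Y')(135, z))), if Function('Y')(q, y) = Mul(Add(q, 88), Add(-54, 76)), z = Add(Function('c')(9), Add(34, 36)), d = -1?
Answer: -35694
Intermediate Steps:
Function('c')(Q) = 1 (Function('c')(Q) = Pow(Add(2, -1), Rational(1, 2)) = Pow(1, Rational(1, 2)) = 1)
z = 71 (z = Add(1, Add(34, 36)) = Add(1, 70) = 71)
Function('Y')(q, y) = Add(1936, Mul(22, q)) (Function('Y')(q, y) = Mul(Add(88, q), 22) = Add(1936, Mul(22, q)))
Add(-30788, Mul(-1, Function('Y')(135, z))) = Add(-30788, Mul(-1, Add(1936, Mul(22, 135)))) = Add(-30788, Mul(-1, Add(1936, 2970))) = Add(-30788, Mul(-1, 4906)) = Add(-30788, -4906) = -35694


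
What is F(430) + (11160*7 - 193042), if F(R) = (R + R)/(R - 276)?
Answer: -8848564/77 ≈ -1.1492e+5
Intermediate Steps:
F(R) = 2*R/(-276 + R) (F(R) = (2*R)/(-276 + R) = 2*R/(-276 + R))
F(430) + (11160*7 - 193042) = 2*430/(-276 + 430) + (11160*7 - 193042) = 2*430/154 + (78120 - 193042) = 2*430*(1/154) - 114922 = 430/77 - 114922 = -8848564/77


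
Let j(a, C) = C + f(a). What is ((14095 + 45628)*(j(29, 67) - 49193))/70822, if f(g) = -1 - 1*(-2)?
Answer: -2933892375/70822 ≈ -41426.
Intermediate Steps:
f(g) = 1 (f(g) = -1 + 2 = 1)
j(a, C) = 1 + C (j(a, C) = C + 1 = 1 + C)
((14095 + 45628)*(j(29, 67) - 49193))/70822 = ((14095 + 45628)*((1 + 67) - 49193))/70822 = (59723*(68 - 49193))*(1/70822) = (59723*(-49125))*(1/70822) = -2933892375*1/70822 = -2933892375/70822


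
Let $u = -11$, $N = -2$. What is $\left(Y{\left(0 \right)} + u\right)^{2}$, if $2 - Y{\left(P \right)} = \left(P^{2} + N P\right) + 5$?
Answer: $196$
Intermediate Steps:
$Y{\left(P \right)} = -3 - P^{2} + 2 P$ ($Y{\left(P \right)} = 2 - \left(\left(P^{2} - 2 P\right) + 5\right) = 2 - \left(5 + P^{2} - 2 P\right) = -3 - P^{2} + 2 P$)
$\left(Y{\left(0 \right)} + u\right)^{2} = \left(\left(-3 - 0^{2} + 2 \cdot 0\right) - 11\right)^{2} = \left(\left(-3 - 0 + 0\right) - 11\right)^{2} = \left(\left(-3 + 0 + 0\right) - 11\right)^{2} = \left(-3 - 11\right)^{2} = \left(-14\right)^{2} = 196$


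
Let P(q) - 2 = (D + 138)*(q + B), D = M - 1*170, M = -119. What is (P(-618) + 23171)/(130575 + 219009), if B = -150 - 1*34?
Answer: 144275/349584 ≈ 0.41270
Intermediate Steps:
D = -289 (D = -119 - 1*170 = -119 - 170 = -289)
B = -184 (B = -150 - 34 = -184)
P(q) = 27786 - 151*q (P(q) = 2 + (-289 + 138)*(q - 184) = 2 - 151*(-184 + q) = 2 + (27784 - 151*q) = 27786 - 151*q)
(P(-618) + 23171)/(130575 + 219009) = ((27786 - 151*(-618)) + 23171)/(130575 + 219009) = ((27786 + 93318) + 23171)/349584 = (121104 + 23171)*(1/349584) = 144275*(1/349584) = 144275/349584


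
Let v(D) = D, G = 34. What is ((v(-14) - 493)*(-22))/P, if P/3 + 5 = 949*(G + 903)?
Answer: 1859/444604 ≈ 0.0041813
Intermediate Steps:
P = 2667624 (P = -15 + 3*(949*(34 + 903)) = -15 + 3*(949*937) = -15 + 3*889213 = -15 + 2667639 = 2667624)
((v(-14) - 493)*(-22))/P = ((-14 - 493)*(-22))/2667624 = -507*(-22)*(1/2667624) = 11154*(1/2667624) = 1859/444604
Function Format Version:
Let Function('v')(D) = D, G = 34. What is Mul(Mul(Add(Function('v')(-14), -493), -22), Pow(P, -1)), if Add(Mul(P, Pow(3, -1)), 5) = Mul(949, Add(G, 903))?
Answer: Rational(1859, 444604) ≈ 0.0041813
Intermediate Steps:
P = 2667624 (P = Add(-15, Mul(3, Mul(949, Add(34, 903)))) = Add(-15, Mul(3, Mul(949, 937))) = Add(-15, Mul(3, 889213)) = Add(-15, 2667639) = 2667624)
Mul(Mul(Add(Function('v')(-14), -493), -22), Pow(P, -1)) = Mul(Mul(Add(-14, -493), -22), Pow(2667624, -1)) = Mul(Mul(-507, -22), Rational(1, 2667624)) = Mul(11154, Rational(1, 2667624)) = Rational(1859, 444604)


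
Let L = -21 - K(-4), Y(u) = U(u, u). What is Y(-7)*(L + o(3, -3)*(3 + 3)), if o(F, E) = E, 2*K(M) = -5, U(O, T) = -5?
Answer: 365/2 ≈ 182.50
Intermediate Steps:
K(M) = -5/2 (K(M) = (1/2)*(-5) = -5/2)
Y(u) = -5
L = -37/2 (L = -21 - 1*(-5/2) = -21 + 5/2 = -37/2 ≈ -18.500)
Y(-7)*(L + o(3, -3)*(3 + 3)) = -5*(-37/2 - 3*(3 + 3)) = -5*(-37/2 - 3*6) = -5*(-37/2 - 18) = -5*(-73/2) = 365/2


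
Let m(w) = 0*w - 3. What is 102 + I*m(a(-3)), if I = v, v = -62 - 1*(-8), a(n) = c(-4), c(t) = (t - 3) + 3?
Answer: 264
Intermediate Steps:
c(t) = t (c(t) = (-3 + t) + 3 = t)
a(n) = -4
v = -54 (v = -62 + 8 = -54)
I = -54
m(w) = -3 (m(w) = 0 - 3 = -3)
102 + I*m(a(-3)) = 102 - 54*(-3) = 102 + 162 = 264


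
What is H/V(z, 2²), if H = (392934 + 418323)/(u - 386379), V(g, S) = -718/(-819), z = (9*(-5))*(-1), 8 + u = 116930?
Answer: -221473161/64490042 ≈ -3.4342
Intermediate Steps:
u = 116922 (u = -8 + 116930 = 116922)
z = 45 (z = -45*(-1) = 45)
V(g, S) = 718/819 (V(g, S) = -718*(-1/819) = 718/819)
H = -270419/89819 (H = (392934 + 418323)/(116922 - 386379) = 811257/(-269457) = 811257*(-1/269457) = -270419/89819 ≈ -3.0107)
H/V(z, 2²) = -270419/(89819*718/819) = -270419/89819*819/718 = -221473161/64490042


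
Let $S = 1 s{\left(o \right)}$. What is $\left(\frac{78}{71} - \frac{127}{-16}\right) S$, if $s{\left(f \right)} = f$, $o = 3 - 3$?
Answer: $0$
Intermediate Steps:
$o = 0$
$S = 0$ ($S = 1 \cdot 0 = 0$)
$\left(\frac{78}{71} - \frac{127}{-16}\right) S = \left(\frac{78}{71} - \frac{127}{-16}\right) 0 = \left(78 \cdot \frac{1}{71} - - \frac{127}{16}\right) 0 = \left(\frac{78}{71} + \frac{127}{16}\right) 0 = \frac{10265}{1136} \cdot 0 = 0$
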